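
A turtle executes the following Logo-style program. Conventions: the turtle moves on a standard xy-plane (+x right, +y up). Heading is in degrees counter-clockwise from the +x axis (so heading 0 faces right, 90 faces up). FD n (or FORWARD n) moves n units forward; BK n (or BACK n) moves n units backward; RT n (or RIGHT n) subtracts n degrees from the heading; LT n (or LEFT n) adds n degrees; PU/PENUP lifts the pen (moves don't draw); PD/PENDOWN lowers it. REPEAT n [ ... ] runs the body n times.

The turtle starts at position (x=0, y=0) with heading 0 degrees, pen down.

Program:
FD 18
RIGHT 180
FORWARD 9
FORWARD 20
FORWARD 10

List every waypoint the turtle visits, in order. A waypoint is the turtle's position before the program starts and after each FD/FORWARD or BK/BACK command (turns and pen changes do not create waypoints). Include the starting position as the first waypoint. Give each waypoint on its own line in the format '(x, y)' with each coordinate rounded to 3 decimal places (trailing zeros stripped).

Answer: (0, 0)
(18, 0)
(9, 0)
(-11, 0)
(-21, 0)

Derivation:
Executing turtle program step by step:
Start: pos=(0,0), heading=0, pen down
FD 18: (0,0) -> (18,0) [heading=0, draw]
RT 180: heading 0 -> 180
FD 9: (18,0) -> (9,0) [heading=180, draw]
FD 20: (9,0) -> (-11,0) [heading=180, draw]
FD 10: (-11,0) -> (-21,0) [heading=180, draw]
Final: pos=(-21,0), heading=180, 4 segment(s) drawn
Waypoints (5 total):
(0, 0)
(18, 0)
(9, 0)
(-11, 0)
(-21, 0)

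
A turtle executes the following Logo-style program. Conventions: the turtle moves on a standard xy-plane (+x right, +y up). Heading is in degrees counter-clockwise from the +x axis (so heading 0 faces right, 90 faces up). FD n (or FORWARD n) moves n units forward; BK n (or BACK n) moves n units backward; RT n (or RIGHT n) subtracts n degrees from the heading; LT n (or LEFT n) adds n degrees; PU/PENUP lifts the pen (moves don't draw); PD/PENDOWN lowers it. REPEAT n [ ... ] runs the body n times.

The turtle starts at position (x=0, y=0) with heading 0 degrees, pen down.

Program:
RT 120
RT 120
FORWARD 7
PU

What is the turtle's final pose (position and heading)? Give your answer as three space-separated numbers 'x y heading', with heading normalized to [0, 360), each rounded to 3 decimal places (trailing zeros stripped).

Executing turtle program step by step:
Start: pos=(0,0), heading=0, pen down
RT 120: heading 0 -> 240
RT 120: heading 240 -> 120
FD 7: (0,0) -> (-3.5,6.062) [heading=120, draw]
PU: pen up
Final: pos=(-3.5,6.062), heading=120, 1 segment(s) drawn

Answer: -3.5 6.062 120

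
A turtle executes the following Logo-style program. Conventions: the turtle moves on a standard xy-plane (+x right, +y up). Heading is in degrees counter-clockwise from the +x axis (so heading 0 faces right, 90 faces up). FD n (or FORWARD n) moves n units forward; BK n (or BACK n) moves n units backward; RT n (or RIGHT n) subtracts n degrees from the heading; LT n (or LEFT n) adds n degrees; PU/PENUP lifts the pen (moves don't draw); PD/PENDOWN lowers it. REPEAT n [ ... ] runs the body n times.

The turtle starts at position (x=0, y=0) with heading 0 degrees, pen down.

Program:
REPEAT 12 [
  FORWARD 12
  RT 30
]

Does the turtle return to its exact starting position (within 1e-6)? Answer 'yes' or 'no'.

Answer: yes

Derivation:
Executing turtle program step by step:
Start: pos=(0,0), heading=0, pen down
REPEAT 12 [
  -- iteration 1/12 --
  FD 12: (0,0) -> (12,0) [heading=0, draw]
  RT 30: heading 0 -> 330
  -- iteration 2/12 --
  FD 12: (12,0) -> (22.392,-6) [heading=330, draw]
  RT 30: heading 330 -> 300
  -- iteration 3/12 --
  FD 12: (22.392,-6) -> (28.392,-16.392) [heading=300, draw]
  RT 30: heading 300 -> 270
  -- iteration 4/12 --
  FD 12: (28.392,-16.392) -> (28.392,-28.392) [heading=270, draw]
  RT 30: heading 270 -> 240
  -- iteration 5/12 --
  FD 12: (28.392,-28.392) -> (22.392,-38.785) [heading=240, draw]
  RT 30: heading 240 -> 210
  -- iteration 6/12 --
  FD 12: (22.392,-38.785) -> (12,-44.785) [heading=210, draw]
  RT 30: heading 210 -> 180
  -- iteration 7/12 --
  FD 12: (12,-44.785) -> (0,-44.785) [heading=180, draw]
  RT 30: heading 180 -> 150
  -- iteration 8/12 --
  FD 12: (0,-44.785) -> (-10.392,-38.785) [heading=150, draw]
  RT 30: heading 150 -> 120
  -- iteration 9/12 --
  FD 12: (-10.392,-38.785) -> (-16.392,-28.392) [heading=120, draw]
  RT 30: heading 120 -> 90
  -- iteration 10/12 --
  FD 12: (-16.392,-28.392) -> (-16.392,-16.392) [heading=90, draw]
  RT 30: heading 90 -> 60
  -- iteration 11/12 --
  FD 12: (-16.392,-16.392) -> (-10.392,-6) [heading=60, draw]
  RT 30: heading 60 -> 30
  -- iteration 12/12 --
  FD 12: (-10.392,-6) -> (0,0) [heading=30, draw]
  RT 30: heading 30 -> 0
]
Final: pos=(0,0), heading=0, 12 segment(s) drawn

Start position: (0, 0)
Final position: (0, 0)
Distance = 0; < 1e-6 -> CLOSED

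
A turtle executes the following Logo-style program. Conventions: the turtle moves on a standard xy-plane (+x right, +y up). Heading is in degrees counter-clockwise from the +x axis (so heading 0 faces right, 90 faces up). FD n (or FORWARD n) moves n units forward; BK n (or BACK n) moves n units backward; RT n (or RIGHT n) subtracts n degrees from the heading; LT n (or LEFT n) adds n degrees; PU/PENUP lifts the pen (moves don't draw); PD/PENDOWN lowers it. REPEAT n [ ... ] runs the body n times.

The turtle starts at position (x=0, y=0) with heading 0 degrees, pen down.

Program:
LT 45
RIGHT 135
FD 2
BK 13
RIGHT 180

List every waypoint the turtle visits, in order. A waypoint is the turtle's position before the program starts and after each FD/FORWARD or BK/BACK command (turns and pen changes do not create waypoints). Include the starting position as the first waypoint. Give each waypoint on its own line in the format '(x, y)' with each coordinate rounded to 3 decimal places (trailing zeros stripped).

Answer: (0, 0)
(0, -2)
(0, 11)

Derivation:
Executing turtle program step by step:
Start: pos=(0,0), heading=0, pen down
LT 45: heading 0 -> 45
RT 135: heading 45 -> 270
FD 2: (0,0) -> (0,-2) [heading=270, draw]
BK 13: (0,-2) -> (0,11) [heading=270, draw]
RT 180: heading 270 -> 90
Final: pos=(0,11), heading=90, 2 segment(s) drawn
Waypoints (3 total):
(0, 0)
(0, -2)
(0, 11)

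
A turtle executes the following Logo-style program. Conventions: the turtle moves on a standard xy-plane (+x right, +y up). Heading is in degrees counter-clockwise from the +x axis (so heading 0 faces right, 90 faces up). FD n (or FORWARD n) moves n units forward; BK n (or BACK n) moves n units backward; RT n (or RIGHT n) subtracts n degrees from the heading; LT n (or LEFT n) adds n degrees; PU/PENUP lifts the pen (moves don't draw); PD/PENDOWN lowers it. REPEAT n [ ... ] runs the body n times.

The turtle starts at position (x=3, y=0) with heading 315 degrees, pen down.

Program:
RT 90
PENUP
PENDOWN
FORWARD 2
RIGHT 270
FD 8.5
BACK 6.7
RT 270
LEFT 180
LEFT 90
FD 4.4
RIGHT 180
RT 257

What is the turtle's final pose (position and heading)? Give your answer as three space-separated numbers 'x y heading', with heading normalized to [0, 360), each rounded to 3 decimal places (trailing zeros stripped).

Executing turtle program step by step:
Start: pos=(3,0), heading=315, pen down
RT 90: heading 315 -> 225
PU: pen up
PD: pen down
FD 2: (3,0) -> (1.586,-1.414) [heading=225, draw]
RT 270: heading 225 -> 315
FD 8.5: (1.586,-1.414) -> (7.596,-7.425) [heading=315, draw]
BK 6.7: (7.596,-7.425) -> (2.859,-2.687) [heading=315, draw]
RT 270: heading 315 -> 45
LT 180: heading 45 -> 225
LT 90: heading 225 -> 315
FD 4.4: (2.859,-2.687) -> (5.97,-5.798) [heading=315, draw]
RT 180: heading 315 -> 135
RT 257: heading 135 -> 238
Final: pos=(5.97,-5.798), heading=238, 4 segment(s) drawn

Answer: 5.97 -5.798 238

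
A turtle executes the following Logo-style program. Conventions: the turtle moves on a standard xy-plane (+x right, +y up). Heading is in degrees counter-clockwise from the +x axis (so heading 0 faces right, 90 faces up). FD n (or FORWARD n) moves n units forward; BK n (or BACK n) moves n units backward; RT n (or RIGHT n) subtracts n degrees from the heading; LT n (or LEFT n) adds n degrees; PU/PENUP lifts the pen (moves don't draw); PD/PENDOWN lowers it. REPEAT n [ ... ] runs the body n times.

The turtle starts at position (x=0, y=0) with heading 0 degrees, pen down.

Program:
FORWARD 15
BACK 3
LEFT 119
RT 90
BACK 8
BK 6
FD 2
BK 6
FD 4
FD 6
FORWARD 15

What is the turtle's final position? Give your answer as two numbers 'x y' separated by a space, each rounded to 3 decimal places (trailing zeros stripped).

Answer: 18.122 3.394

Derivation:
Executing turtle program step by step:
Start: pos=(0,0), heading=0, pen down
FD 15: (0,0) -> (15,0) [heading=0, draw]
BK 3: (15,0) -> (12,0) [heading=0, draw]
LT 119: heading 0 -> 119
RT 90: heading 119 -> 29
BK 8: (12,0) -> (5.003,-3.878) [heading=29, draw]
BK 6: (5.003,-3.878) -> (-0.245,-6.787) [heading=29, draw]
FD 2: (-0.245,-6.787) -> (1.505,-5.818) [heading=29, draw]
BK 6: (1.505,-5.818) -> (-3.743,-8.727) [heading=29, draw]
FD 4: (-3.743,-8.727) -> (-0.245,-6.787) [heading=29, draw]
FD 6: (-0.245,-6.787) -> (5.003,-3.878) [heading=29, draw]
FD 15: (5.003,-3.878) -> (18.122,3.394) [heading=29, draw]
Final: pos=(18.122,3.394), heading=29, 9 segment(s) drawn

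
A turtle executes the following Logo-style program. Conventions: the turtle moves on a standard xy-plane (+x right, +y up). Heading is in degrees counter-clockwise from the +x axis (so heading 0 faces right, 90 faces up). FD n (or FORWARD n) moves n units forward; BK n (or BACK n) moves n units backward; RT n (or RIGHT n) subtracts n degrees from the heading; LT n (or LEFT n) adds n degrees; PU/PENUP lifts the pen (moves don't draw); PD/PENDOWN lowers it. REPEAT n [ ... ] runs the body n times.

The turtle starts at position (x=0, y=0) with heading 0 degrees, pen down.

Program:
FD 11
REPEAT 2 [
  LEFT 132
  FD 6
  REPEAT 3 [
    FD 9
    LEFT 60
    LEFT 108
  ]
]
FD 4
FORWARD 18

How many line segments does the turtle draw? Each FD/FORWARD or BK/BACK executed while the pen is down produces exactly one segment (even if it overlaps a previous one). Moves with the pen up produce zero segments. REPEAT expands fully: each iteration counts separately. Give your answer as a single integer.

Executing turtle program step by step:
Start: pos=(0,0), heading=0, pen down
FD 11: (0,0) -> (11,0) [heading=0, draw]
REPEAT 2 [
  -- iteration 1/2 --
  LT 132: heading 0 -> 132
  FD 6: (11,0) -> (6.985,4.459) [heading=132, draw]
  REPEAT 3 [
    -- iteration 1/3 --
    FD 9: (6.985,4.459) -> (0.963,11.147) [heading=132, draw]
    LT 60: heading 132 -> 192
    LT 108: heading 192 -> 300
    -- iteration 2/3 --
    FD 9: (0.963,11.147) -> (5.463,3.353) [heading=300, draw]
    LT 60: heading 300 -> 0
    LT 108: heading 0 -> 108
    -- iteration 3/3 --
    FD 9: (5.463,3.353) -> (2.682,11.912) [heading=108, draw]
    LT 60: heading 108 -> 168
    LT 108: heading 168 -> 276
  ]
  -- iteration 2/2 --
  LT 132: heading 276 -> 48
  FD 6: (2.682,11.912) -> (6.697,16.371) [heading=48, draw]
  REPEAT 3 [
    -- iteration 1/3 --
    FD 9: (6.697,16.371) -> (12.719,23.06) [heading=48, draw]
    LT 60: heading 48 -> 108
    LT 108: heading 108 -> 216
    -- iteration 2/3 --
    FD 9: (12.719,23.06) -> (5.438,17.77) [heading=216, draw]
    LT 60: heading 216 -> 276
    LT 108: heading 276 -> 24
    -- iteration 3/3 --
    FD 9: (5.438,17.77) -> (13.66,21.43) [heading=24, draw]
    LT 60: heading 24 -> 84
    LT 108: heading 84 -> 192
  ]
]
FD 4: (13.66,21.43) -> (9.747,20.599) [heading=192, draw]
FD 18: (9.747,20.599) -> (-7.86,16.856) [heading=192, draw]
Final: pos=(-7.86,16.856), heading=192, 11 segment(s) drawn
Segments drawn: 11

Answer: 11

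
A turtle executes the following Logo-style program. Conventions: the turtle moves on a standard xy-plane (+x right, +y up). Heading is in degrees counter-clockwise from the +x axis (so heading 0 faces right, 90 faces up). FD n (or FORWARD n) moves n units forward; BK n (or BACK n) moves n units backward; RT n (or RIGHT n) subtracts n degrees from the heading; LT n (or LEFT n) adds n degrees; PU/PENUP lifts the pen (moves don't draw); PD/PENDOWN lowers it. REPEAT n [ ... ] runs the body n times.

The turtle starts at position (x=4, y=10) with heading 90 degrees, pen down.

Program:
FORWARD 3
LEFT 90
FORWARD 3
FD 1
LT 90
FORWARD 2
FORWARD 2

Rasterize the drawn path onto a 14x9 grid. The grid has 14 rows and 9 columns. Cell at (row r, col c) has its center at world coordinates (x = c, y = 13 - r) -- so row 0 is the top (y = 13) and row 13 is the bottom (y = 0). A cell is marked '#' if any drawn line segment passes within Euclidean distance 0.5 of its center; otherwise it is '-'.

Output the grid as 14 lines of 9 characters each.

Answer: #####----
#---#----
#---#----
#---#----
#--------
---------
---------
---------
---------
---------
---------
---------
---------
---------

Derivation:
Segment 0: (4,10) -> (4,13)
Segment 1: (4,13) -> (1,13)
Segment 2: (1,13) -> (0,13)
Segment 3: (0,13) -> (-0,11)
Segment 4: (-0,11) -> (-0,9)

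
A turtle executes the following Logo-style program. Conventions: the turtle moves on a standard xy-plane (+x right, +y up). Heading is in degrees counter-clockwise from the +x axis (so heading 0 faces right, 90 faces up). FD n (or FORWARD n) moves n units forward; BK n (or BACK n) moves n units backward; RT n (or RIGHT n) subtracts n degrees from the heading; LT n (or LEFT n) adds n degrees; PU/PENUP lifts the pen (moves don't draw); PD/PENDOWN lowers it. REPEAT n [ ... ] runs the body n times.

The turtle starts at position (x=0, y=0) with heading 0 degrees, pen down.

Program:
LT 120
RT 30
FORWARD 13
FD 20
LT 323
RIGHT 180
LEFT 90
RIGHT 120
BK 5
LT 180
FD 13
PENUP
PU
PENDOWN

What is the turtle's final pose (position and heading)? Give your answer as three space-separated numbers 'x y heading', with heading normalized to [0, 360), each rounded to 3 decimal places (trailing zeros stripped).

Answer: 16.569 40.033 23

Derivation:
Executing turtle program step by step:
Start: pos=(0,0), heading=0, pen down
LT 120: heading 0 -> 120
RT 30: heading 120 -> 90
FD 13: (0,0) -> (0,13) [heading=90, draw]
FD 20: (0,13) -> (0,33) [heading=90, draw]
LT 323: heading 90 -> 53
RT 180: heading 53 -> 233
LT 90: heading 233 -> 323
RT 120: heading 323 -> 203
BK 5: (0,33) -> (4.603,34.954) [heading=203, draw]
LT 180: heading 203 -> 23
FD 13: (4.603,34.954) -> (16.569,40.033) [heading=23, draw]
PU: pen up
PU: pen up
PD: pen down
Final: pos=(16.569,40.033), heading=23, 4 segment(s) drawn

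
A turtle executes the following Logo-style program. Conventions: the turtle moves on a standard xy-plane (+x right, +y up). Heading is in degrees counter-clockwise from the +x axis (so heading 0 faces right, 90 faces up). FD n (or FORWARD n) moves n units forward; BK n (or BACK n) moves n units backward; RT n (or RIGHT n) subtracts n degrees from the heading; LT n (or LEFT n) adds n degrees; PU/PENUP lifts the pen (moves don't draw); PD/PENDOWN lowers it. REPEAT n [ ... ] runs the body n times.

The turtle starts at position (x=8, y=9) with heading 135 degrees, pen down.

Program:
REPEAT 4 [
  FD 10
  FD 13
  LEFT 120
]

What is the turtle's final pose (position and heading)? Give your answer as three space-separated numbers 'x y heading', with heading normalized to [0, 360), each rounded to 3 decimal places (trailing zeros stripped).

Answer: -8.263 25.263 255

Derivation:
Executing turtle program step by step:
Start: pos=(8,9), heading=135, pen down
REPEAT 4 [
  -- iteration 1/4 --
  FD 10: (8,9) -> (0.929,16.071) [heading=135, draw]
  FD 13: (0.929,16.071) -> (-8.263,25.263) [heading=135, draw]
  LT 120: heading 135 -> 255
  -- iteration 2/4 --
  FD 10: (-8.263,25.263) -> (-10.852,15.604) [heading=255, draw]
  FD 13: (-10.852,15.604) -> (-14.216,3.047) [heading=255, draw]
  LT 120: heading 255 -> 15
  -- iteration 3/4 --
  FD 10: (-14.216,3.047) -> (-4.557,5.635) [heading=15, draw]
  FD 13: (-4.557,5.635) -> (8,9) [heading=15, draw]
  LT 120: heading 15 -> 135
  -- iteration 4/4 --
  FD 10: (8,9) -> (0.929,16.071) [heading=135, draw]
  FD 13: (0.929,16.071) -> (-8.263,25.263) [heading=135, draw]
  LT 120: heading 135 -> 255
]
Final: pos=(-8.263,25.263), heading=255, 8 segment(s) drawn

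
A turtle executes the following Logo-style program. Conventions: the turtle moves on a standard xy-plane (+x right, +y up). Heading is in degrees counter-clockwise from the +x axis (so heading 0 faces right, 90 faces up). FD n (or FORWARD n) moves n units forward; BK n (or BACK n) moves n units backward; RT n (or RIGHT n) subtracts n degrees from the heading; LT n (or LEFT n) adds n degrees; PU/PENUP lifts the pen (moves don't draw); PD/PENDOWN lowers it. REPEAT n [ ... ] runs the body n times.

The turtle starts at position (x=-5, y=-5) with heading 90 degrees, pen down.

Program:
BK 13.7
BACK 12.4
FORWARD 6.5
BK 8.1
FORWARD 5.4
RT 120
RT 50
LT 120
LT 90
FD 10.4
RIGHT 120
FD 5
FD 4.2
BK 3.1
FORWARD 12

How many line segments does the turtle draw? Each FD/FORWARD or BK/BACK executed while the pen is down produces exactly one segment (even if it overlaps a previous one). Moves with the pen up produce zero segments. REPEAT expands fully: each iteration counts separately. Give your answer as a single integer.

Executing turtle program step by step:
Start: pos=(-5,-5), heading=90, pen down
BK 13.7: (-5,-5) -> (-5,-18.7) [heading=90, draw]
BK 12.4: (-5,-18.7) -> (-5,-31.1) [heading=90, draw]
FD 6.5: (-5,-31.1) -> (-5,-24.6) [heading=90, draw]
BK 8.1: (-5,-24.6) -> (-5,-32.7) [heading=90, draw]
FD 5.4: (-5,-32.7) -> (-5,-27.3) [heading=90, draw]
RT 120: heading 90 -> 330
RT 50: heading 330 -> 280
LT 120: heading 280 -> 40
LT 90: heading 40 -> 130
FD 10.4: (-5,-27.3) -> (-11.685,-19.333) [heading=130, draw]
RT 120: heading 130 -> 10
FD 5: (-11.685,-19.333) -> (-6.761,-18.465) [heading=10, draw]
FD 4.2: (-6.761,-18.465) -> (-2.625,-17.736) [heading=10, draw]
BK 3.1: (-2.625,-17.736) -> (-5.678,-18.274) [heading=10, draw]
FD 12: (-5.678,-18.274) -> (6.14,-16.19) [heading=10, draw]
Final: pos=(6.14,-16.19), heading=10, 10 segment(s) drawn
Segments drawn: 10

Answer: 10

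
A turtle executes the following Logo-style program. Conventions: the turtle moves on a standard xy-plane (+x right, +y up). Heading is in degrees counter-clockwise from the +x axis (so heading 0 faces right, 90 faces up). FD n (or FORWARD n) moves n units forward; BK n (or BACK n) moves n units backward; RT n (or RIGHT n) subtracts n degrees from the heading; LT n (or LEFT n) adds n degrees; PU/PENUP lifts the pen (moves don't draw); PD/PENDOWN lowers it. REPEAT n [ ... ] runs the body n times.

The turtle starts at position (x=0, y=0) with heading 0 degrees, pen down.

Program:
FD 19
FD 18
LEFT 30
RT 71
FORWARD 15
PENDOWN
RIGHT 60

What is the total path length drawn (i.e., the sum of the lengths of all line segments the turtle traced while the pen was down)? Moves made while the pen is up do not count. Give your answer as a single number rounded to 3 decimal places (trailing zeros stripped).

Answer: 52

Derivation:
Executing turtle program step by step:
Start: pos=(0,0), heading=0, pen down
FD 19: (0,0) -> (19,0) [heading=0, draw]
FD 18: (19,0) -> (37,0) [heading=0, draw]
LT 30: heading 0 -> 30
RT 71: heading 30 -> 319
FD 15: (37,0) -> (48.321,-9.841) [heading=319, draw]
PD: pen down
RT 60: heading 319 -> 259
Final: pos=(48.321,-9.841), heading=259, 3 segment(s) drawn

Segment lengths:
  seg 1: (0,0) -> (19,0), length = 19
  seg 2: (19,0) -> (37,0), length = 18
  seg 3: (37,0) -> (48.321,-9.841), length = 15
Total = 52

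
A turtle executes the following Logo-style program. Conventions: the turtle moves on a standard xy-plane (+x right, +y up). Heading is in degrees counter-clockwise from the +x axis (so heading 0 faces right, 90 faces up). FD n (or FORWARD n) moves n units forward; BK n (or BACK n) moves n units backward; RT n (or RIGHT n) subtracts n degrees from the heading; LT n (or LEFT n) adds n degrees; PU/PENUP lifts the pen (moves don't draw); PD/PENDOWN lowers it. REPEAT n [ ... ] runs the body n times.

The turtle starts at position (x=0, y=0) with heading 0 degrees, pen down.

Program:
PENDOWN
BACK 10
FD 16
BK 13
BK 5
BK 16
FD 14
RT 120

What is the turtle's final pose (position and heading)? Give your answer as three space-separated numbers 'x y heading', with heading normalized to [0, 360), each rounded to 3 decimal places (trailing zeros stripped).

Answer: -14 0 240

Derivation:
Executing turtle program step by step:
Start: pos=(0,0), heading=0, pen down
PD: pen down
BK 10: (0,0) -> (-10,0) [heading=0, draw]
FD 16: (-10,0) -> (6,0) [heading=0, draw]
BK 13: (6,0) -> (-7,0) [heading=0, draw]
BK 5: (-7,0) -> (-12,0) [heading=0, draw]
BK 16: (-12,0) -> (-28,0) [heading=0, draw]
FD 14: (-28,0) -> (-14,0) [heading=0, draw]
RT 120: heading 0 -> 240
Final: pos=(-14,0), heading=240, 6 segment(s) drawn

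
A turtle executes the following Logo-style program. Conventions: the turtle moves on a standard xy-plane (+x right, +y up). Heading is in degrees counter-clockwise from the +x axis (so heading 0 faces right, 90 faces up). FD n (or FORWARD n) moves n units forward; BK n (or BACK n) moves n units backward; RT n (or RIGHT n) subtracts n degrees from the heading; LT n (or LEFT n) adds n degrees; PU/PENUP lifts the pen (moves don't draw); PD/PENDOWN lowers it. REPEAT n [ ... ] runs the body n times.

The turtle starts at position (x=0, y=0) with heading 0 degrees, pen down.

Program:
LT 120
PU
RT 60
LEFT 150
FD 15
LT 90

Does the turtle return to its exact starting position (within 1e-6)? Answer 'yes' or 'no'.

Answer: no

Derivation:
Executing turtle program step by step:
Start: pos=(0,0), heading=0, pen down
LT 120: heading 0 -> 120
PU: pen up
RT 60: heading 120 -> 60
LT 150: heading 60 -> 210
FD 15: (0,0) -> (-12.99,-7.5) [heading=210, move]
LT 90: heading 210 -> 300
Final: pos=(-12.99,-7.5), heading=300, 0 segment(s) drawn

Start position: (0, 0)
Final position: (-12.99, -7.5)
Distance = 15; >= 1e-6 -> NOT closed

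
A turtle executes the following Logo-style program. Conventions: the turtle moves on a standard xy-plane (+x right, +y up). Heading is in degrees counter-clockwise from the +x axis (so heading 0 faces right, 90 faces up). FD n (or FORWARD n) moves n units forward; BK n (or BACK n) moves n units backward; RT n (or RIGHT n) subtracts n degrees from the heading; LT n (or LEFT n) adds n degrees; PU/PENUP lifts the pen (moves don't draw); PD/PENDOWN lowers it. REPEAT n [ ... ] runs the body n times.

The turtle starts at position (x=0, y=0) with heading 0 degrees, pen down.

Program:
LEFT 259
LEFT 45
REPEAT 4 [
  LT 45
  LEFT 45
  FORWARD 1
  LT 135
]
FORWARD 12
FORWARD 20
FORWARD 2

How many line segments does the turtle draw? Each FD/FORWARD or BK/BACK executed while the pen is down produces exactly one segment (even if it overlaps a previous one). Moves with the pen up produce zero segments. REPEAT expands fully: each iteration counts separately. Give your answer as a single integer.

Executing turtle program step by step:
Start: pos=(0,0), heading=0, pen down
LT 259: heading 0 -> 259
LT 45: heading 259 -> 304
REPEAT 4 [
  -- iteration 1/4 --
  LT 45: heading 304 -> 349
  LT 45: heading 349 -> 34
  FD 1: (0,0) -> (0.829,0.559) [heading=34, draw]
  LT 135: heading 34 -> 169
  -- iteration 2/4 --
  LT 45: heading 169 -> 214
  LT 45: heading 214 -> 259
  FD 1: (0.829,0.559) -> (0.638,-0.422) [heading=259, draw]
  LT 135: heading 259 -> 34
  -- iteration 3/4 --
  LT 45: heading 34 -> 79
  LT 45: heading 79 -> 124
  FD 1: (0.638,-0.422) -> (0.079,0.407) [heading=124, draw]
  LT 135: heading 124 -> 259
  -- iteration 4/4 --
  LT 45: heading 259 -> 304
  LT 45: heading 304 -> 349
  FD 1: (0.079,0.407) -> (1.061,0.216) [heading=349, draw]
  LT 135: heading 349 -> 124
]
FD 12: (1.061,0.216) -> (-5.65,10.164) [heading=124, draw]
FD 20: (-5.65,10.164) -> (-16.834,26.745) [heading=124, draw]
FD 2: (-16.834,26.745) -> (-17.952,28.403) [heading=124, draw]
Final: pos=(-17.952,28.403), heading=124, 7 segment(s) drawn
Segments drawn: 7

Answer: 7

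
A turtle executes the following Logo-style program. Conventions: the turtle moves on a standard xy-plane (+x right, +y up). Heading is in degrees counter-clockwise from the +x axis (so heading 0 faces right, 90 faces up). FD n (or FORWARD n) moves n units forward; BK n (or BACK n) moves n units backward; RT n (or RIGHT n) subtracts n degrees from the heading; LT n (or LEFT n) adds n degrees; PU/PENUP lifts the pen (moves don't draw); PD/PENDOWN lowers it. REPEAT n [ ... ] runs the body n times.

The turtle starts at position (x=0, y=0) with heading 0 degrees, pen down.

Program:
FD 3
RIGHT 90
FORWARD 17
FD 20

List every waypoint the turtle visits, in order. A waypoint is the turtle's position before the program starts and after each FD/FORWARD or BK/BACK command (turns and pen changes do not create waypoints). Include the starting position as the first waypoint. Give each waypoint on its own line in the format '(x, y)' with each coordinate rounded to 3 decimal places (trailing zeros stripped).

Answer: (0, 0)
(3, 0)
(3, -17)
(3, -37)

Derivation:
Executing turtle program step by step:
Start: pos=(0,0), heading=0, pen down
FD 3: (0,0) -> (3,0) [heading=0, draw]
RT 90: heading 0 -> 270
FD 17: (3,0) -> (3,-17) [heading=270, draw]
FD 20: (3,-17) -> (3,-37) [heading=270, draw]
Final: pos=(3,-37), heading=270, 3 segment(s) drawn
Waypoints (4 total):
(0, 0)
(3, 0)
(3, -17)
(3, -37)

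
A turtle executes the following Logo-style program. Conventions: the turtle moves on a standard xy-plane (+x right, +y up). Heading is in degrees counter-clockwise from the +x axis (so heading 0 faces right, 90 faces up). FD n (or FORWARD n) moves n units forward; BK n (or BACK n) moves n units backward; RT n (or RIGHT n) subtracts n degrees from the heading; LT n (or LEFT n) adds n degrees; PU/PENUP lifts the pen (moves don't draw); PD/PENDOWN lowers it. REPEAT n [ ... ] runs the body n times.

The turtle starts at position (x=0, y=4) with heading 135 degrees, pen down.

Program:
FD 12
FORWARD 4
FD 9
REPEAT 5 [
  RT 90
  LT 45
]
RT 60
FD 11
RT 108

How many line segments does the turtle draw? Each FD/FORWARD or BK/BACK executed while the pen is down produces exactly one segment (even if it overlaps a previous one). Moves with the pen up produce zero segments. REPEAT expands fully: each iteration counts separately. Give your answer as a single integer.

Executing turtle program step by step:
Start: pos=(0,4), heading=135, pen down
FD 12: (0,4) -> (-8.485,12.485) [heading=135, draw]
FD 4: (-8.485,12.485) -> (-11.314,15.314) [heading=135, draw]
FD 9: (-11.314,15.314) -> (-17.678,21.678) [heading=135, draw]
REPEAT 5 [
  -- iteration 1/5 --
  RT 90: heading 135 -> 45
  LT 45: heading 45 -> 90
  -- iteration 2/5 --
  RT 90: heading 90 -> 0
  LT 45: heading 0 -> 45
  -- iteration 3/5 --
  RT 90: heading 45 -> 315
  LT 45: heading 315 -> 0
  -- iteration 4/5 --
  RT 90: heading 0 -> 270
  LT 45: heading 270 -> 315
  -- iteration 5/5 --
  RT 90: heading 315 -> 225
  LT 45: heading 225 -> 270
]
RT 60: heading 270 -> 210
FD 11: (-17.678,21.678) -> (-27.204,16.178) [heading=210, draw]
RT 108: heading 210 -> 102
Final: pos=(-27.204,16.178), heading=102, 4 segment(s) drawn
Segments drawn: 4

Answer: 4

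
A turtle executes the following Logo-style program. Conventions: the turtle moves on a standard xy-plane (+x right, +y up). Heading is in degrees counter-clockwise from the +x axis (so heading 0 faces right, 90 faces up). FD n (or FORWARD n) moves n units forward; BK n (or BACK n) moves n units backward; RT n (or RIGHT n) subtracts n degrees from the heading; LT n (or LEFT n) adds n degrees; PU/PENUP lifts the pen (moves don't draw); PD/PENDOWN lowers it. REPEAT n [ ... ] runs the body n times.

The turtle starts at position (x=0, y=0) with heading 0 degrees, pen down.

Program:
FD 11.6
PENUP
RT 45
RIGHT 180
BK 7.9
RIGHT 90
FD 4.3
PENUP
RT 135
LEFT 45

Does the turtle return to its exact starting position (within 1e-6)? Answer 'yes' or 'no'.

Answer: no

Derivation:
Executing turtle program step by step:
Start: pos=(0,0), heading=0, pen down
FD 11.6: (0,0) -> (11.6,0) [heading=0, draw]
PU: pen up
RT 45: heading 0 -> 315
RT 180: heading 315 -> 135
BK 7.9: (11.6,0) -> (17.186,-5.586) [heading=135, move]
RT 90: heading 135 -> 45
FD 4.3: (17.186,-5.586) -> (20.227,-2.546) [heading=45, move]
PU: pen up
RT 135: heading 45 -> 270
LT 45: heading 270 -> 315
Final: pos=(20.227,-2.546), heading=315, 1 segment(s) drawn

Start position: (0, 0)
Final position: (20.227, -2.546)
Distance = 20.386; >= 1e-6 -> NOT closed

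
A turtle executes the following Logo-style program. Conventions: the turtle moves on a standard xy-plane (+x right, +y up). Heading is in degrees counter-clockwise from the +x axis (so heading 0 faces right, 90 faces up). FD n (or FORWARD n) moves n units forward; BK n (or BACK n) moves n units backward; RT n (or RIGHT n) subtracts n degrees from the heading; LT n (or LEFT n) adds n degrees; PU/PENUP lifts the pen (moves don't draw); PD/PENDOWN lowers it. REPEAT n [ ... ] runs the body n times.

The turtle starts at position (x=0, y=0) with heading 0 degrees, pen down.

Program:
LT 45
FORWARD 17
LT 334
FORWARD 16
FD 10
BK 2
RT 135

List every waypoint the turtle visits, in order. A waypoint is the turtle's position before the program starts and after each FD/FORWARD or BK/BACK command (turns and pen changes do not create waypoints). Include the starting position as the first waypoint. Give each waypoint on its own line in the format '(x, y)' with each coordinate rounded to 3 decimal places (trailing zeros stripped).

Executing turtle program step by step:
Start: pos=(0,0), heading=0, pen down
LT 45: heading 0 -> 45
FD 17: (0,0) -> (12.021,12.021) [heading=45, draw]
LT 334: heading 45 -> 19
FD 16: (12.021,12.021) -> (27.149,17.23) [heading=19, draw]
FD 10: (27.149,17.23) -> (36.604,20.486) [heading=19, draw]
BK 2: (36.604,20.486) -> (34.713,19.834) [heading=19, draw]
RT 135: heading 19 -> 244
Final: pos=(34.713,19.834), heading=244, 4 segment(s) drawn
Waypoints (5 total):
(0, 0)
(12.021, 12.021)
(27.149, 17.23)
(36.604, 20.486)
(34.713, 19.834)

Answer: (0, 0)
(12.021, 12.021)
(27.149, 17.23)
(36.604, 20.486)
(34.713, 19.834)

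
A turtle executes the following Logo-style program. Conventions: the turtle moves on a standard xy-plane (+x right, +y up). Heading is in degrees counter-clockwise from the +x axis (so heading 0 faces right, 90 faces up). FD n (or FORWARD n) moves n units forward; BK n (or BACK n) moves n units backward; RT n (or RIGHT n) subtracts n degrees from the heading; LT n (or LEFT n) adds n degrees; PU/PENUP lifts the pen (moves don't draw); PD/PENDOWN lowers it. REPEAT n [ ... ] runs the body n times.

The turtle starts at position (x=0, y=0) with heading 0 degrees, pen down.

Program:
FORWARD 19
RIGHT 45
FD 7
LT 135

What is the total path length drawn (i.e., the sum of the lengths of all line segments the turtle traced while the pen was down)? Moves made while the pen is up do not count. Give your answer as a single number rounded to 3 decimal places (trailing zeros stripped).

Executing turtle program step by step:
Start: pos=(0,0), heading=0, pen down
FD 19: (0,0) -> (19,0) [heading=0, draw]
RT 45: heading 0 -> 315
FD 7: (19,0) -> (23.95,-4.95) [heading=315, draw]
LT 135: heading 315 -> 90
Final: pos=(23.95,-4.95), heading=90, 2 segment(s) drawn

Segment lengths:
  seg 1: (0,0) -> (19,0), length = 19
  seg 2: (19,0) -> (23.95,-4.95), length = 7
Total = 26

Answer: 26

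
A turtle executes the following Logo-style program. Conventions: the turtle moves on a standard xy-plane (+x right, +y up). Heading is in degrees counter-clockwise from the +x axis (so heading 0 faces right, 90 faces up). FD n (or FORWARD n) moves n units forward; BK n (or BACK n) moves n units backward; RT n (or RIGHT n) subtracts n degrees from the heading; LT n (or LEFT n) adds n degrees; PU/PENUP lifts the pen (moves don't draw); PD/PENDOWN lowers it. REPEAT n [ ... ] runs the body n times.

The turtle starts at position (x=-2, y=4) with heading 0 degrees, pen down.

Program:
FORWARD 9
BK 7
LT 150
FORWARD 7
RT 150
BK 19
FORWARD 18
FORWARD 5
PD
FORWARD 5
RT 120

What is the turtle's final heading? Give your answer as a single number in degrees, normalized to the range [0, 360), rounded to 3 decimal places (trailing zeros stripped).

Answer: 240

Derivation:
Executing turtle program step by step:
Start: pos=(-2,4), heading=0, pen down
FD 9: (-2,4) -> (7,4) [heading=0, draw]
BK 7: (7,4) -> (0,4) [heading=0, draw]
LT 150: heading 0 -> 150
FD 7: (0,4) -> (-6.062,7.5) [heading=150, draw]
RT 150: heading 150 -> 0
BK 19: (-6.062,7.5) -> (-25.062,7.5) [heading=0, draw]
FD 18: (-25.062,7.5) -> (-7.062,7.5) [heading=0, draw]
FD 5: (-7.062,7.5) -> (-2.062,7.5) [heading=0, draw]
PD: pen down
FD 5: (-2.062,7.5) -> (2.938,7.5) [heading=0, draw]
RT 120: heading 0 -> 240
Final: pos=(2.938,7.5), heading=240, 7 segment(s) drawn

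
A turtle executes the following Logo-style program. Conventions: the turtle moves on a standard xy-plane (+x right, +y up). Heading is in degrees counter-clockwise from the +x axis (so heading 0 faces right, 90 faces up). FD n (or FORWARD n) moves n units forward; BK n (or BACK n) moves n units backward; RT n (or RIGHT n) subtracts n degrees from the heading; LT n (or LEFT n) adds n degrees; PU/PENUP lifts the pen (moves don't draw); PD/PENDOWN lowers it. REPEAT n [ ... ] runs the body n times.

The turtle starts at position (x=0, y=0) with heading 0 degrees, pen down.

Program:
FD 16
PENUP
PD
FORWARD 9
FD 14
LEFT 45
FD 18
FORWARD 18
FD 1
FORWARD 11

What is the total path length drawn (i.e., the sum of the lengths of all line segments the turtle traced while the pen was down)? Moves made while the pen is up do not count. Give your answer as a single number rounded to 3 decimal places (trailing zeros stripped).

Answer: 87

Derivation:
Executing turtle program step by step:
Start: pos=(0,0), heading=0, pen down
FD 16: (0,0) -> (16,0) [heading=0, draw]
PU: pen up
PD: pen down
FD 9: (16,0) -> (25,0) [heading=0, draw]
FD 14: (25,0) -> (39,0) [heading=0, draw]
LT 45: heading 0 -> 45
FD 18: (39,0) -> (51.728,12.728) [heading=45, draw]
FD 18: (51.728,12.728) -> (64.456,25.456) [heading=45, draw]
FD 1: (64.456,25.456) -> (65.163,26.163) [heading=45, draw]
FD 11: (65.163,26.163) -> (72.941,33.941) [heading=45, draw]
Final: pos=(72.941,33.941), heading=45, 7 segment(s) drawn

Segment lengths:
  seg 1: (0,0) -> (16,0), length = 16
  seg 2: (16,0) -> (25,0), length = 9
  seg 3: (25,0) -> (39,0), length = 14
  seg 4: (39,0) -> (51.728,12.728), length = 18
  seg 5: (51.728,12.728) -> (64.456,25.456), length = 18
  seg 6: (64.456,25.456) -> (65.163,26.163), length = 1
  seg 7: (65.163,26.163) -> (72.941,33.941), length = 11
Total = 87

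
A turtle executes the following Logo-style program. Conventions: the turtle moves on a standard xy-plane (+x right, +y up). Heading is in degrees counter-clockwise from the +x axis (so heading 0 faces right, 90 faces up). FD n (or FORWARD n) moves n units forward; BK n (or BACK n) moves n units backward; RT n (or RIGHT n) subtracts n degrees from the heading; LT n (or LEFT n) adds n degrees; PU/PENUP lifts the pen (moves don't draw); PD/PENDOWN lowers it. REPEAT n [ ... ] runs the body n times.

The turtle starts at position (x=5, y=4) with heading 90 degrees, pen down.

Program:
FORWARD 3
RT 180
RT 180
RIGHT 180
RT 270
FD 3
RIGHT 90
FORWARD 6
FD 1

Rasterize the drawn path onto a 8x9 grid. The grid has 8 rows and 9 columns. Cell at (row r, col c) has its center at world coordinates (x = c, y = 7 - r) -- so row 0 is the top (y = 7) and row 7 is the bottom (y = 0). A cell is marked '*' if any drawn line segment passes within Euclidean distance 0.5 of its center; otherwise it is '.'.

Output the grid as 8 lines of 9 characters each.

Segment 0: (5,4) -> (5,7)
Segment 1: (5,7) -> (8,7)
Segment 2: (8,7) -> (8,1)
Segment 3: (8,1) -> (8,0)

Answer: .....****
.....*..*
.....*..*
.....*..*
........*
........*
........*
........*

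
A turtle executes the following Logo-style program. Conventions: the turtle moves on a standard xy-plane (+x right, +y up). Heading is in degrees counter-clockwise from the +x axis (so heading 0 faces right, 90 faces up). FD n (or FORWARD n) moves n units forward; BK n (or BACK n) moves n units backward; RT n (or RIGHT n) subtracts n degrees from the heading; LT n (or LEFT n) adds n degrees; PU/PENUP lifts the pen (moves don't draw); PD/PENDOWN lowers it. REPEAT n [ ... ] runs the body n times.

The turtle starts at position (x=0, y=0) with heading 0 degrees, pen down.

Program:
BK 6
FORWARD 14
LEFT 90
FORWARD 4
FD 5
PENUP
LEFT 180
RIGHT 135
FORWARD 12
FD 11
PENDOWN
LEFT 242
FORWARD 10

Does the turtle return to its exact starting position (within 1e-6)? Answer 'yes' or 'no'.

Executing turtle program step by step:
Start: pos=(0,0), heading=0, pen down
BK 6: (0,0) -> (-6,0) [heading=0, draw]
FD 14: (-6,0) -> (8,0) [heading=0, draw]
LT 90: heading 0 -> 90
FD 4: (8,0) -> (8,4) [heading=90, draw]
FD 5: (8,4) -> (8,9) [heading=90, draw]
PU: pen up
LT 180: heading 90 -> 270
RT 135: heading 270 -> 135
FD 12: (8,9) -> (-0.485,17.485) [heading=135, move]
FD 11: (-0.485,17.485) -> (-8.263,25.263) [heading=135, move]
PD: pen down
LT 242: heading 135 -> 17
FD 10: (-8.263,25.263) -> (1.3,28.187) [heading=17, draw]
Final: pos=(1.3,28.187), heading=17, 5 segment(s) drawn

Start position: (0, 0)
Final position: (1.3, 28.187)
Distance = 28.217; >= 1e-6 -> NOT closed

Answer: no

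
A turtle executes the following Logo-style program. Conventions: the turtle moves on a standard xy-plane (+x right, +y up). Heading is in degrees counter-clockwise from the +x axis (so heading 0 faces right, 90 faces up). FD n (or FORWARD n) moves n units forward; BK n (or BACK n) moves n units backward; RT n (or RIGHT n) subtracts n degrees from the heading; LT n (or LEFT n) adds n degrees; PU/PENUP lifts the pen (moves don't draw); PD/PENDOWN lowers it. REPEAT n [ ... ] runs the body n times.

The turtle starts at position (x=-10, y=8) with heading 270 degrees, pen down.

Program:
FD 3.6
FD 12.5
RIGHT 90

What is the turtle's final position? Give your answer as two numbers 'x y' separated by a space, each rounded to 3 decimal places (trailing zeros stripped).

Executing turtle program step by step:
Start: pos=(-10,8), heading=270, pen down
FD 3.6: (-10,8) -> (-10,4.4) [heading=270, draw]
FD 12.5: (-10,4.4) -> (-10,-8.1) [heading=270, draw]
RT 90: heading 270 -> 180
Final: pos=(-10,-8.1), heading=180, 2 segment(s) drawn

Answer: -10 -8.1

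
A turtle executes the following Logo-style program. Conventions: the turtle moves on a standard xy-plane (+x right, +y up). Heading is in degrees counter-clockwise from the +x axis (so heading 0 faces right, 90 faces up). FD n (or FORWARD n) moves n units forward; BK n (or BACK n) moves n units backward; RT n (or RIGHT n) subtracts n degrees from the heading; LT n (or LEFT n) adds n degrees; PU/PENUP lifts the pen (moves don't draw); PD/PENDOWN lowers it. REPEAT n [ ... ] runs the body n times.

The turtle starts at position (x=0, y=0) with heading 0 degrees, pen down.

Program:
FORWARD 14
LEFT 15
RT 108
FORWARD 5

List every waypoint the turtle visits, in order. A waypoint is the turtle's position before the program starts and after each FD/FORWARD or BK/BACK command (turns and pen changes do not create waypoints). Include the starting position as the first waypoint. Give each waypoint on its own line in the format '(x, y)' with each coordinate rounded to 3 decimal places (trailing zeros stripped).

Answer: (0, 0)
(14, 0)
(13.738, -4.993)

Derivation:
Executing turtle program step by step:
Start: pos=(0,0), heading=0, pen down
FD 14: (0,0) -> (14,0) [heading=0, draw]
LT 15: heading 0 -> 15
RT 108: heading 15 -> 267
FD 5: (14,0) -> (13.738,-4.993) [heading=267, draw]
Final: pos=(13.738,-4.993), heading=267, 2 segment(s) drawn
Waypoints (3 total):
(0, 0)
(14, 0)
(13.738, -4.993)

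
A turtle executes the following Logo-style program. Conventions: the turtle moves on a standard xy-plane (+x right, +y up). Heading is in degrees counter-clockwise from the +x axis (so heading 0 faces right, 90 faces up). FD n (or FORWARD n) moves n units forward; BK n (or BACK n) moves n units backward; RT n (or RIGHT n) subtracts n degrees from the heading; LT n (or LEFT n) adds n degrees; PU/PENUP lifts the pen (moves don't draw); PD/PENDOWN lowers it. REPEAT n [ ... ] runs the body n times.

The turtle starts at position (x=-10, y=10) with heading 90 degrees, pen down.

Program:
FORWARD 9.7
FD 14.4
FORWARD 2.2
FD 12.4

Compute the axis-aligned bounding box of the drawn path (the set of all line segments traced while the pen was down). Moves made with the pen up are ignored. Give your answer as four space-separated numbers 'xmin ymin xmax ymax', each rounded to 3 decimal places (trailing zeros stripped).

Executing turtle program step by step:
Start: pos=(-10,10), heading=90, pen down
FD 9.7: (-10,10) -> (-10,19.7) [heading=90, draw]
FD 14.4: (-10,19.7) -> (-10,34.1) [heading=90, draw]
FD 2.2: (-10,34.1) -> (-10,36.3) [heading=90, draw]
FD 12.4: (-10,36.3) -> (-10,48.7) [heading=90, draw]
Final: pos=(-10,48.7), heading=90, 4 segment(s) drawn

Segment endpoints: x in {-10}, y in {10, 19.7, 34.1, 36.3, 48.7}
xmin=-10, ymin=10, xmax=-10, ymax=48.7

Answer: -10 10 -10 48.7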